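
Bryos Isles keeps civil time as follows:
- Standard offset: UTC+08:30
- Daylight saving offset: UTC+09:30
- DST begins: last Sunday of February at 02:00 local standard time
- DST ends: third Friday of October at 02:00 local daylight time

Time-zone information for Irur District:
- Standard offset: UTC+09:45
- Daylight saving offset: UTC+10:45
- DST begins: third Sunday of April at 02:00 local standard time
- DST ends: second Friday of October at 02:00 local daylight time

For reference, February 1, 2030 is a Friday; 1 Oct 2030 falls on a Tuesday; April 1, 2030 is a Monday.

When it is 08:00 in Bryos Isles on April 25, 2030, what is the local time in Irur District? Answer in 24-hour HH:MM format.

09:15

1 February 2030 is a Friday, so Sundays fall on 3, 10, 17, 24; the last is February 24.
1 October 2030 is a Tuesday, so the first Friday is October 4 and the third is October 18.
April 25, 2030 lies within the daylight-saving period (24 February – 18 October), so Bryos Isles is on daylight time, UTC+09:30.
08:00 Bryos Isles − 9h30m = 22:30 UTC (rolling into the previous day, 24 April 2030).
1 April 2030 is a Monday, so the first Sunday is April 7 and the third is April 21.
1 October 2030 is a Tuesday, so the first Friday is October 4 and the second is October 11.
At the standard offset (UTC+09:45), 22:30 UTC + 9h45m = 08:15 Irur District standard time (rolling into the next day, 25 April 2030).
The standard-time date in Irur District, April 25, 2030, falls between 21 April and 11 October, so daylight saving is in effect and Irur District is at UTC+10:45.
22:30 UTC + 10h45m = 09:15 Irur District (rolling into the next day, 25 April 2030).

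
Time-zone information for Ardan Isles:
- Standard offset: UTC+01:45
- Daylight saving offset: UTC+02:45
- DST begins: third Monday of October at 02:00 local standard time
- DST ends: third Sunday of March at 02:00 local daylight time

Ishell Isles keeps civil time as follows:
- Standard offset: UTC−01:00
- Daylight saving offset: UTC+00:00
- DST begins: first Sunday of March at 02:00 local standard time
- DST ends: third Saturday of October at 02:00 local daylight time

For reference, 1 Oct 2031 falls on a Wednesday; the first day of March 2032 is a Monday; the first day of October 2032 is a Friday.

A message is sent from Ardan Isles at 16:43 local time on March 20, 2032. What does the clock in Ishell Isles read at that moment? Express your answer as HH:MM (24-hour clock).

13:58

1 October 2031 is a Wednesday, so the first Monday is October 6 and the third is October 20.
1 March 2032 is a Monday, so the first Sunday is March 7 and the third is March 21.
March 20, 2032 falls between 20 October 2031 and 21 March 2032, so daylight saving is in effect and Ardan Isles is at UTC+02:45.
16:43 Ardan Isles − 2h45m = 13:58 UTC.
1 March 2032 is a Monday, so the first Sunday is March 7.
1 October 2032 is a Friday, so the first Saturday is October 2 and the third is October 16.
At the standard offset (UTC−01:00), 13:58 UTC − 1h = 12:58 Ishell Isles standard time.
Daylight saving runs 7 March – 16 October; the standard-time date in Ishell Isles, March 20, 2032, is inside that window, so Ishell Isles is at UTC+00:00.
13:58 UTC + 0h = 13:58 Ishell Isles.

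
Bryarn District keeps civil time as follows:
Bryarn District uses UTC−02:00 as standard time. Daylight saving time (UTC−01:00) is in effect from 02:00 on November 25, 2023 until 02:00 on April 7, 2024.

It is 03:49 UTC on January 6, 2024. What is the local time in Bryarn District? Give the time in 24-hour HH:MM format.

02:49

At the standard offset (UTC−02:00), 03:49 UTC − 2h = 01:49 Bryarn District standard time.
The standard-time date in Bryarn District, January 6, 2024, falls between 25 November 2023 and 7 April 2024, so daylight saving is in effect and Bryarn District is at UTC−01:00.
03:49 UTC − 1h = 02:49 local.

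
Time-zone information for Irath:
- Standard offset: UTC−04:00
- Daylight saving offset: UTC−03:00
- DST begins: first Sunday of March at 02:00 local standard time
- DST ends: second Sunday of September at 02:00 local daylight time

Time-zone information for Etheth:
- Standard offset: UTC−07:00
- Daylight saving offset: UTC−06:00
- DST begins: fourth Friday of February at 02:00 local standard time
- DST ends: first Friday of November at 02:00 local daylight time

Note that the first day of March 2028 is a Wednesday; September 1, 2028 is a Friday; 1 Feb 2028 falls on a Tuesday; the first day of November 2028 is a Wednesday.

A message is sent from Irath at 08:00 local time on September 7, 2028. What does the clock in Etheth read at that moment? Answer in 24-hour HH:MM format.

1 March 2028 is a Wednesday, so the first Sunday is March 5.
1 September 2028 is a Friday, so the first Sunday is September 3 and the second is September 10.
September 7, 2028 falls between 5 March and 10 September, so daylight saving is in effect and Irath is at UTC−03:00.
08:00 Irath + 3h = 11:00 UTC.
1 February 2028 is a Tuesday, so the first Friday is February 4 and the fourth is February 25.
1 November 2028 is a Wednesday, so the first Friday is November 3.
At the standard offset (UTC−07:00), 11:00 UTC − 7h = 04:00 Etheth standard time.
The standard-time date in Etheth, September 7, 2028, falls between 25 February and 3 November, so daylight saving is in effect and Etheth is at UTC−06:00.
11:00 UTC − 6h = 05:00 Etheth.

05:00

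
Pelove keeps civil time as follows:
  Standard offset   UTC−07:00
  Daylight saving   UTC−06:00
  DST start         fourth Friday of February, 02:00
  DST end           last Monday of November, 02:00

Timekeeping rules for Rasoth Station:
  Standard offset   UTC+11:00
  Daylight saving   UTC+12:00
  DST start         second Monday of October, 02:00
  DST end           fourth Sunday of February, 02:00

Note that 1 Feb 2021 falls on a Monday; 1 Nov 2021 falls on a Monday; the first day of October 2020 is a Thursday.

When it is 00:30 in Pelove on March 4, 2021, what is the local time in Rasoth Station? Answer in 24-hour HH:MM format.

1 February 2021 is a Monday, so the first Friday is February 5 and the fourth is February 26.
1 November 2021 is a Monday, so Mondays fall on 1, 8, 15, 22, 29; the last is November 29.
March 4, 2021 lies within the daylight-saving period (26 February – 29 November), so Pelove is on daylight time, UTC−06:00.
00:30 Pelove + 6h = 06:30 UTC.
1 October 2020 is a Thursday, so the first Monday is October 5 and the second is October 12.
1 February 2021 is a Monday, so the first Sunday is February 7 and the fourth is February 28.
At the standard offset (UTC+11:00), 06:30 UTC + 11h = 17:30 Rasoth Station standard time.
The standard-time date in Rasoth Station, March 4, 2021, is outside the daylight-saving period (12 October 2020 – 28 February 2021), so Rasoth Station is on standard time, UTC+11:00.
06:30 UTC + 11h = 17:30 Rasoth Station.

17:30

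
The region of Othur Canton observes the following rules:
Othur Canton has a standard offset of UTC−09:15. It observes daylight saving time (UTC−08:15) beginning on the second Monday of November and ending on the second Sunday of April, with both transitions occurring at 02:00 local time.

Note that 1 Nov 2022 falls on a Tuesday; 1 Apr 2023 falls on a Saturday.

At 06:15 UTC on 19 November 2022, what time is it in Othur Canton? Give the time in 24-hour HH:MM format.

22:00

1 November 2022 is a Tuesday, so the first Monday is November 7 and the second is November 14.
1 April 2023 is a Saturday, so the first Sunday is April 2 and the second is April 9.
At the standard offset (UTC−09:15), 06:15 UTC − 9h15m = 21:00 Othur Canton standard time (rolling into the previous day, 18 November 2022).
The standard-time date in Othur Canton, 18 November 2022, falls between 14 November 2022 and 9 April 2023, so daylight saving is in effect and Othur Canton is at UTC−08:15.
06:15 UTC − 8h15m = 22:00 local (rolling into the previous day, 18 November 2022).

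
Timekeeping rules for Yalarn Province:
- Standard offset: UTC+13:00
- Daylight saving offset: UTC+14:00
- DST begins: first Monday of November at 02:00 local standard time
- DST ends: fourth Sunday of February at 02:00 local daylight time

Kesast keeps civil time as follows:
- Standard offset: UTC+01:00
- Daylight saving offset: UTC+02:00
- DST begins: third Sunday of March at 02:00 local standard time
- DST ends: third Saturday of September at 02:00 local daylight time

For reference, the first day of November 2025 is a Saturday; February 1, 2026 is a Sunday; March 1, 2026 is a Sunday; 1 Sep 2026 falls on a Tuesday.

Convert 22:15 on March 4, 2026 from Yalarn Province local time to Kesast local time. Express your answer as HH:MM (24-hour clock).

1 November 2025 is a Saturday, so the first Monday is November 3.
1 February 2026 is a Sunday, so the first Sunday is February 1 and the fourth is February 22.
Daylight saving runs 3 November 2025 – 22 February 2026; March 4, 2026 is outside that window, so Yalarn Province is on standard time at UTC+13:00.
22:15 Yalarn Province − 13h = 09:15 UTC.
1 March 2026 is a Sunday, so the first Sunday is March 1 and the third is March 15.
1 September 2026 is a Tuesday, so the first Saturday is September 5 and the third is September 19.
At the standard offset (UTC+01:00), 09:15 UTC + 1h = 10:15 Kesast standard time.
The standard-time date in Kesast, March 4, 2026, does not fall between 15 March and 19 September, so daylight saving is not in effect and Kesast is at UTC+01:00.
09:15 UTC + 1h = 10:15 Kesast.

10:15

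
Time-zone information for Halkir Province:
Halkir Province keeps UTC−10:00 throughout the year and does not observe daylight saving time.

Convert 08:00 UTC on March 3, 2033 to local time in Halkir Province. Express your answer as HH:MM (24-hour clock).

Halkir Province has no daylight saving, so its offset is UTC−10:00 year-round.
08:00 UTC − 10h = 22:00 local (rolling into the previous day, 2 March 2033).

22:00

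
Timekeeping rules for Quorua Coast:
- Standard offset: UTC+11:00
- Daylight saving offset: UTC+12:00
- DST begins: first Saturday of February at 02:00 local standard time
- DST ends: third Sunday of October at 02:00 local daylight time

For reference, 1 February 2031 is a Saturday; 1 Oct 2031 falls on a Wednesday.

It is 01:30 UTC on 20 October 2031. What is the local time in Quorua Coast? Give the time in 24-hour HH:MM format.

12:30

1 February 2031 is a Saturday, so the first Saturday is February 1.
1 October 2031 is a Wednesday, so the first Sunday is October 5 and the third is October 19.
At the standard offset (UTC+11:00), 01:30 UTC + 11h = 12:30 Quorua Coast standard time.
The standard-time date in Quorua Coast, 20 October 2031, is outside the daylight-saving period (1 February – 19 October), so Quorua Coast is on standard time, UTC+11:00.
01:30 UTC + 11h = 12:30 local.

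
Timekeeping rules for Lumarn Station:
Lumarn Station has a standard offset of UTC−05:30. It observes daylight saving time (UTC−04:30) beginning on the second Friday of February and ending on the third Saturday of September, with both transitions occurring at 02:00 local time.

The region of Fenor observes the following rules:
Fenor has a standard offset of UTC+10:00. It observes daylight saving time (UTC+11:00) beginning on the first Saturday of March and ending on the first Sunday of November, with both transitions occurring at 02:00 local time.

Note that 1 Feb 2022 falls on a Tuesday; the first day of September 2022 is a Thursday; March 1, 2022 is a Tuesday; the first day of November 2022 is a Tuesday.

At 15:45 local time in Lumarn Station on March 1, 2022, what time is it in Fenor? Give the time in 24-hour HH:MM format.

06:15

1 February 2022 is a Tuesday, so the first Friday is February 4 and the second is February 11.
1 September 2022 is a Thursday, so the first Saturday is September 3 and the third is September 17.
March 1, 2022 falls between 11 February and 17 September, so daylight saving is in effect and Lumarn Station is at UTC−04:30.
15:45 Lumarn Station + 4h30m = 20:15 UTC.
1 March 2022 is a Tuesday, so the first Saturday is March 5.
1 November 2022 is a Tuesday, so the first Sunday is November 6.
At the standard offset (UTC+10:00), 20:15 UTC + 10h = 06:15 Fenor standard time (rolling into the next day, 2 March 2022).
Daylight saving runs 5 March – 6 November; the standard-time date in Fenor, March 2, 2022, is outside that window, so Fenor is on standard time at UTC+10:00.
20:15 UTC + 10h = 06:15 Fenor (rolling into the next day, 2 March 2022).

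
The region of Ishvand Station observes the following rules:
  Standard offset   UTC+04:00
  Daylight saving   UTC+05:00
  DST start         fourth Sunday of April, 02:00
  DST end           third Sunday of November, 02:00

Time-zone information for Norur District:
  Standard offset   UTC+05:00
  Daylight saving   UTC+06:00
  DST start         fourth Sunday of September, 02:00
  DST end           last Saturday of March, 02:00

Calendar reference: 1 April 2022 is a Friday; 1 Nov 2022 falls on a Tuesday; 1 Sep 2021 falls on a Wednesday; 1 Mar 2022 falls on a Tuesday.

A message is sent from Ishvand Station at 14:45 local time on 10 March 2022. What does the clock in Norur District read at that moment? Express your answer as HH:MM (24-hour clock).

16:45

1 April 2022 is a Friday, so the first Sunday is April 3 and the fourth is April 24.
1 November 2022 is a Tuesday, so the first Sunday is November 6 and the third is November 20.
10 March 2022 does not fall between 24 April and 20 November, so daylight saving is not in effect and Ishvand Station is at UTC+04:00.
14:45 Ishvand Station − 4h = 10:45 UTC.
1 September 2021 is a Wednesday, so the first Sunday is September 5 and the fourth is September 26.
1 March 2022 is a Tuesday, so Saturdays fall on 5, 12, 19, 26; the last is March 26.
At the standard offset (UTC+05:00), 10:45 UTC + 5h = 15:45 Norur District standard time.
Daylight saving runs 26 September 2021 – 26 March 2022; the standard-time date in Norur District, 10 March 2022, is inside that window, so Norur District is at UTC+06:00.
10:45 UTC + 6h = 16:45 Norur District.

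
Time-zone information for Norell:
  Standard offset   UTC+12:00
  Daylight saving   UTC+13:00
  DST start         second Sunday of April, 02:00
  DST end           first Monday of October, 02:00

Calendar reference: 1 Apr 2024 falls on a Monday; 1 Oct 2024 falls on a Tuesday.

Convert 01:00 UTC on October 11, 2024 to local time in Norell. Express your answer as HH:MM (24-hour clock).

13:00

1 April 2024 is a Monday, so the first Sunday is April 7 and the second is April 14.
1 October 2024 is a Tuesday, so the first Monday is October 7.
At the standard offset (UTC+12:00), 01:00 UTC + 12h = 13:00 Norell standard time.
Daylight saving runs 14 April – 7 October; the standard-time date in Norell, October 11, 2024, is outside that window, so Norell is on standard time at UTC+12:00.
01:00 UTC + 12h = 13:00 local.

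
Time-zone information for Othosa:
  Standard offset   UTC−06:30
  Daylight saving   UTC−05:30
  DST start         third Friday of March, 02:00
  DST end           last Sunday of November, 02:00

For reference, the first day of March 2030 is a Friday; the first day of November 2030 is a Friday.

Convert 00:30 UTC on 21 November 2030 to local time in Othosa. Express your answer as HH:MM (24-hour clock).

19:00

1 March 2030 is a Friday, so the first Friday is March 1 and the third is March 15.
1 November 2030 is a Friday, so Sundays fall on 3, 10, 17, 24; the last is November 24.
At the standard offset (UTC−06:30), 00:30 UTC − 6h30m = 18:00 Othosa standard time (rolling into the previous day, 20 November 2030).
The standard-time date in Othosa, 20 November 2030, lies within the daylight-saving period (15 March – 24 November), so Othosa is on daylight time, UTC−05:30.
00:30 UTC − 5h30m = 19:00 local (rolling into the previous day, 20 November 2030).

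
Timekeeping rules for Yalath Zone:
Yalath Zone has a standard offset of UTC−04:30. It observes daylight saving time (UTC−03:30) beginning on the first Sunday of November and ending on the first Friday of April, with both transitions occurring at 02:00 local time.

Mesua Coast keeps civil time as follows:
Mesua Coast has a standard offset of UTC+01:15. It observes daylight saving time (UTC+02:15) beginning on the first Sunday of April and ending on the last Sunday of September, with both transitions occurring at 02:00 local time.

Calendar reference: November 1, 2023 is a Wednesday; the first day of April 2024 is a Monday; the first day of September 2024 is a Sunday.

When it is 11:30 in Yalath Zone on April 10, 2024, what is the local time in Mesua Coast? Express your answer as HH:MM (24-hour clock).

18:15

1 November 2023 is a Wednesday, so the first Sunday is November 5.
1 April 2024 is a Monday, so the first Friday is April 5.
April 10, 2024 does not fall between 5 November 2023 and 5 April 2024, so daylight saving is not in effect and Yalath Zone is at UTC−04:30.
11:30 Yalath Zone + 4h30m = 16:00 UTC.
1 April 2024 is a Monday, so the first Sunday is April 7.
1 September 2024 is a Sunday, so Sundays fall on 1, 8, 15, 22, 29; the last is September 29.
At the standard offset (UTC+01:15), 16:00 UTC + 1h15m = 17:15 Mesua Coast standard time.
The standard-time date in Mesua Coast, April 10, 2024, falls between 7 April and 29 September, so daylight saving is in effect and Mesua Coast is at UTC+02:15.
16:00 UTC + 2h15m = 18:15 Mesua Coast.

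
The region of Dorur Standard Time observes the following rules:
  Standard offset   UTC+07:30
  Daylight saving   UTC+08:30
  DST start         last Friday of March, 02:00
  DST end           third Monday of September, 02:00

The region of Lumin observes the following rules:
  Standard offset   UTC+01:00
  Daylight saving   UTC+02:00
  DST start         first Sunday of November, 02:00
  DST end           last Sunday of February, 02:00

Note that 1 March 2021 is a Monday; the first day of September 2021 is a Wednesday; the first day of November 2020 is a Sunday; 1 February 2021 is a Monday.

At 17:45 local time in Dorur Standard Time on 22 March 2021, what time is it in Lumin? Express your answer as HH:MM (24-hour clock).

1 March 2021 is a Monday, so Fridays fall on 5, 12, 19, 26; the last is March 26.
1 September 2021 is a Wednesday, so the first Monday is September 6 and the third is September 20.
22 March 2021 is outside the daylight-saving period (26 March – 20 September), so Dorur Standard Time is on standard time, UTC+07:30.
17:45 Dorur Standard Time − 7h30m = 10:15 UTC.
1 November 2020 is a Sunday, so the first Sunday is November 1.
1 February 2021 is a Monday, so Sundays fall on 7, 14, 21, 28; the last is February 28.
At the standard offset (UTC+01:00), 10:15 UTC + 1h = 11:15 Lumin standard time.
Daylight saving runs 1 November 2020 – 28 February 2021; the standard-time date in Lumin, 22 March 2021, is outside that window, so Lumin is on standard time at UTC+01:00.
10:15 UTC + 1h = 11:15 Lumin.

11:15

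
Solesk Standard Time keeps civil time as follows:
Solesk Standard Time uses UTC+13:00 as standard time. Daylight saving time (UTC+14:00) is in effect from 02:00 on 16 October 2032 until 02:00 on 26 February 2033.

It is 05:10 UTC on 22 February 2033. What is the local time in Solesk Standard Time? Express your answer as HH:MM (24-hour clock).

At the standard offset (UTC+13:00), 05:10 UTC + 13h = 18:10 Solesk Standard Time standard time.
Daylight saving runs 16 October 2032 – 26 February 2033; the standard-time date in Solesk Standard Time, 22 February 2033, is inside that window, so Solesk Standard Time is at UTC+14:00.
05:10 UTC + 14h = 19:10 local.

19:10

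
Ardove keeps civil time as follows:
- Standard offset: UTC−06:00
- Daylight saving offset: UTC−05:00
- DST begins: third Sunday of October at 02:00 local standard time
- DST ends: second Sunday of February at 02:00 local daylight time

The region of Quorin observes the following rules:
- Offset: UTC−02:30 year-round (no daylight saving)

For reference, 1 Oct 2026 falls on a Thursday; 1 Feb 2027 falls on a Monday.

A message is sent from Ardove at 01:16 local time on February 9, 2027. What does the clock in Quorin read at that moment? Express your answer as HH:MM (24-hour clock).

1 October 2026 is a Thursday, so the first Sunday is October 4 and the third is October 18.
1 February 2027 is a Monday, so the first Sunday is February 7 and the second is February 14.
February 9, 2027 lies within the daylight-saving period (18 October 2026 – 14 February 2027), so Ardove is on daylight time, UTC−05:00.
01:16 Ardove + 5h = 06:16 UTC.
Quorin stays on UTC−02:30 all year.
06:16 UTC − 2h30m = 03:46 Quorin.

03:46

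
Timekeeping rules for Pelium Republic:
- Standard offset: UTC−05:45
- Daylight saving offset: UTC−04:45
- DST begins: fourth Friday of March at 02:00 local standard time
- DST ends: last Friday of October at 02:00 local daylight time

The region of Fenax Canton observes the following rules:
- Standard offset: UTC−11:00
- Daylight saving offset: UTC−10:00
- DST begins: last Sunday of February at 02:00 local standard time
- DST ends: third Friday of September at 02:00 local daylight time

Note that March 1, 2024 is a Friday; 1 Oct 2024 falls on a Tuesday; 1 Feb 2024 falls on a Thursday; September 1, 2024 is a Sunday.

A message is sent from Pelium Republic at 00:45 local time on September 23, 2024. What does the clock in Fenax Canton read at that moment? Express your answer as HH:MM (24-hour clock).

18:30

1 March 2024 is a Friday, so the first Friday is March 1 and the fourth is March 22.
1 October 2024 is a Tuesday, so Fridays fall on 4, 11, 18, 25; the last is October 25.
September 23, 2024 lies within the daylight-saving period (22 March – 25 October), so Pelium Republic is on daylight time, UTC−04:45.
00:45 Pelium Republic + 4h45m = 05:30 UTC.
1 February 2024 is a Thursday, so Sundays fall on 4, 11, 18, 25; the last is February 25.
1 September 2024 is a Sunday, so the first Friday is September 6 and the third is September 20.
At the standard offset (UTC−11:00), 05:30 UTC − 11h = 18:30 Fenax Canton standard time (rolling into the previous day, 22 September 2024).
The standard-time date in Fenax Canton, September 22, 2024, is outside the daylight-saving period (25 February – 20 September), so Fenax Canton is on standard time, UTC−11:00.
05:30 UTC − 11h = 18:30 Fenax Canton (rolling into the previous day, 22 September 2024).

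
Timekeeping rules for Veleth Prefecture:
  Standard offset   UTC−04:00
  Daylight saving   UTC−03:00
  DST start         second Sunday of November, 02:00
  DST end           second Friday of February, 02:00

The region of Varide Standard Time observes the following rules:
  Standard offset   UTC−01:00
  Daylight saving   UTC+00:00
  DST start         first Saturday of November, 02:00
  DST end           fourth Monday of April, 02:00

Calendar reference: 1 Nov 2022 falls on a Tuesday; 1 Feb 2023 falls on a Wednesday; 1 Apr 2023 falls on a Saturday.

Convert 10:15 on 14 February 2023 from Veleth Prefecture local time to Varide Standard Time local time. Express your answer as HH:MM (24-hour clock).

14:15

1 November 2022 is a Tuesday, so the first Sunday is November 6 and the second is November 13.
1 February 2023 is a Wednesday, so the first Friday is February 3 and the second is February 10.
14 February 2023 does not fall between 13 November 2022 and 10 February 2023, so daylight saving is not in effect and Veleth Prefecture is at UTC−04:00.
10:15 Veleth Prefecture + 4h = 14:15 UTC.
1 November 2022 is a Tuesday, so the first Saturday is November 5.
1 April 2023 is a Saturday, so the first Monday is April 3 and the fourth is April 24.
At the standard offset (UTC−01:00), 14:15 UTC − 1h = 13:15 Varide Standard Time standard time.
The standard-time date in Varide Standard Time, 14 February 2023, lies within the daylight-saving period (5 November 2022 – 24 April 2023), so Varide Standard Time is on daylight time, UTC+00:00.
14:15 UTC + 0h = 14:15 Varide Standard Time.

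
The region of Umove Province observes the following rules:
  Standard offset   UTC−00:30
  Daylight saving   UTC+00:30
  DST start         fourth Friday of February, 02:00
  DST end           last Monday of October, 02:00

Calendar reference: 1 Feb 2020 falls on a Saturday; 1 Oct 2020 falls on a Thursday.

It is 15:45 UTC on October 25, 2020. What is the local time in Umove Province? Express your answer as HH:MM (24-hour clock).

16:15

1 February 2020 is a Saturday, so the first Friday is February 7 and the fourth is February 28.
1 October 2020 is a Thursday, so Mondays fall on 5, 12, 19, 26; the last is October 26.
At the standard offset (UTC−00:30), 15:45 UTC − 0h30m = 15:15 Umove Province standard time.
The standard-time date in Umove Province, October 25, 2020, falls between 28 February and 26 October, so daylight saving is in effect and Umove Province is at UTC+00:30.
15:45 UTC + 0h30m = 16:15 local.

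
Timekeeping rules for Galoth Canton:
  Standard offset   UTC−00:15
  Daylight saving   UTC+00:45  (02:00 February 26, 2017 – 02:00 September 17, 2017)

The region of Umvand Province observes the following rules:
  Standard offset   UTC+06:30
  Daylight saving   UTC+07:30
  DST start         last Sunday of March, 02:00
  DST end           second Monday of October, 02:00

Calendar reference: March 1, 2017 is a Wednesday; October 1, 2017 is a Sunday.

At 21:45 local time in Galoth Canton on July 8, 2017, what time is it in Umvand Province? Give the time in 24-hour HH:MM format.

04:30

July 8, 2017 lies within the daylight-saving period (26 February – 17 September), so Galoth Canton is on daylight time, UTC+00:45.
21:45 Galoth Canton − 0h45m = 21:00 UTC.
1 March 2017 is a Wednesday, so Sundays fall on 5, 12, 19, 26; the last is March 26.
1 October 2017 is a Sunday, so the first Monday is October 2 and the second is October 9.
At the standard offset (UTC+06:30), 21:00 UTC + 6h30m = 03:30 Umvand Province standard time (rolling into the next day, 9 July 2017).
The standard-time date in Umvand Province, July 9, 2017, lies within the daylight-saving period (26 March – 9 October), so Umvand Province is on daylight time, UTC+07:30.
21:00 UTC + 7h30m = 04:30 Umvand Province (rolling into the next day, 9 July 2017).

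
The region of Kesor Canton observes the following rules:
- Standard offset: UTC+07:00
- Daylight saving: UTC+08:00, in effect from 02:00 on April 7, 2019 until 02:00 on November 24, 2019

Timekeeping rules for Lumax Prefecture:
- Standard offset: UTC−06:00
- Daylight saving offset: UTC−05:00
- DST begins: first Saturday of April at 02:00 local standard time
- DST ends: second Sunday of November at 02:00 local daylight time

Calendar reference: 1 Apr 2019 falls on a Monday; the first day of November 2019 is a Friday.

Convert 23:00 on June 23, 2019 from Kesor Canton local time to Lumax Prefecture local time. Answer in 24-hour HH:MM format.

June 23, 2019 lies within the daylight-saving period (7 April – 24 November), so Kesor Canton is on daylight time, UTC+08:00.
23:00 Kesor Canton − 8h = 15:00 UTC.
1 April 2019 is a Monday, so the first Saturday is April 6.
1 November 2019 is a Friday, so the first Sunday is November 3 and the second is November 10.
At the standard offset (UTC−06:00), 15:00 UTC − 6h = 09:00 Lumax Prefecture standard time.
The standard-time date in Lumax Prefecture, June 23, 2019, lies within the daylight-saving period (6 April – 10 November), so Lumax Prefecture is on daylight time, UTC−05:00.
15:00 UTC − 5h = 10:00 Lumax Prefecture.

10:00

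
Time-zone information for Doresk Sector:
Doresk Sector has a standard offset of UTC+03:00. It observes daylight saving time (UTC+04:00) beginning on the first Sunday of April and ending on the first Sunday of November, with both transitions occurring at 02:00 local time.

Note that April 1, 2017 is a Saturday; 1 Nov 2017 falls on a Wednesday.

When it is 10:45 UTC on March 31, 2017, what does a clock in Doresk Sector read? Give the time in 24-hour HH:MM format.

1 April 2017 is a Saturday, so the first Sunday is April 2.
1 November 2017 is a Wednesday, so the first Sunday is November 5.
At the standard offset (UTC+03:00), 10:45 UTC + 3h = 13:45 Doresk Sector standard time.
The standard-time date in Doresk Sector, March 31, 2017, is outside the daylight-saving period (2 April – 5 November), so Doresk Sector is on standard time, UTC+03:00.
10:45 UTC + 3h = 13:45 local.

13:45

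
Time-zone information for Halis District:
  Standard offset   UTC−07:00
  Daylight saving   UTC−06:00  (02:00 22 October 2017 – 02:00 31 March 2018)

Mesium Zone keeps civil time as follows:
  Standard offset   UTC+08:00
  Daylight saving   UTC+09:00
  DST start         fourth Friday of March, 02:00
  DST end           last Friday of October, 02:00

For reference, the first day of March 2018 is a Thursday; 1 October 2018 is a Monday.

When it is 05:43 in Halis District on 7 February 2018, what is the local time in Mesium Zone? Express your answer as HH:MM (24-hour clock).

19:43

Daylight saving runs 22 October 2017 – 31 March 2018; 7 February 2018 is inside that window, so Halis District is at UTC−06:00.
05:43 Halis District + 6h = 11:43 UTC.
1 March 2018 is a Thursday, so the first Friday is March 2 and the fourth is March 23.
1 October 2018 is a Monday, so Fridays fall on 5, 12, 19, 26; the last is October 26.
At the standard offset (UTC+08:00), 11:43 UTC + 8h = 19:43 Mesium Zone standard time.
The standard-time date in Mesium Zone, 7 February 2018, is outside the daylight-saving period (23 March – 26 October), so Mesium Zone is on standard time, UTC+08:00.
11:43 UTC + 8h = 19:43 Mesium Zone.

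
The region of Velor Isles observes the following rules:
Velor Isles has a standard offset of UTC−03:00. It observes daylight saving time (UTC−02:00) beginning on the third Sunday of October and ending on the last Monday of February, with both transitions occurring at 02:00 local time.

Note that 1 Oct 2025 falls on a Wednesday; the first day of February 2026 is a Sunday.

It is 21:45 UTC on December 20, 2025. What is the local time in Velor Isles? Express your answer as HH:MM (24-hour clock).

19:45

1 October 2025 is a Wednesday, so the first Sunday is October 5 and the third is October 19.
1 February 2026 is a Sunday, so Mondays fall on 2, 9, 16, 23; the last is February 23.
At the standard offset (UTC−03:00), 21:45 UTC − 3h = 18:45 Velor Isles standard time.
The standard-time date in Velor Isles, December 20, 2025, falls between 19 October 2025 and 23 February 2026, so daylight saving is in effect and Velor Isles is at UTC−02:00.
21:45 UTC − 2h = 19:45 local.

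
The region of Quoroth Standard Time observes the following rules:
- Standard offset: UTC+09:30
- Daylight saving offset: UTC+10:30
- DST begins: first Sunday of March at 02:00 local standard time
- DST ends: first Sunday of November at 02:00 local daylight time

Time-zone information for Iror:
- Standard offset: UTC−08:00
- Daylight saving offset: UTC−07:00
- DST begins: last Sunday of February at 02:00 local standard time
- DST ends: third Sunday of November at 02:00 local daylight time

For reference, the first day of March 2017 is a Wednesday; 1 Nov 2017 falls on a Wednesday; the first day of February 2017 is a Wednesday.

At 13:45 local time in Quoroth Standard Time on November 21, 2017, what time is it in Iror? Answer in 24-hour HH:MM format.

20:15

1 March 2017 is a Wednesday, so the first Sunday is March 5.
1 November 2017 is a Wednesday, so the first Sunday is November 5.
November 21, 2017 does not fall between 5 March and 5 November, so daylight saving is not in effect and Quoroth Standard Time is at UTC+09:30.
13:45 Quoroth Standard Time − 9h30m = 04:15 UTC.
1 February 2017 is a Wednesday, so Sundays fall on 5, 12, 19, 26; the last is February 26.
1 November 2017 is a Wednesday, so the first Sunday is November 5 and the third is November 19.
At the standard offset (UTC−08:00), 04:15 UTC − 8h = 20:15 Iror standard time (rolling into the previous day, 20 November 2017).
The standard-time date in Iror, November 20, 2017, does not fall between 26 February and 19 November, so daylight saving is not in effect and Iror is at UTC−08:00.
04:15 UTC − 8h = 20:15 Iror (rolling into the previous day, 20 November 2017).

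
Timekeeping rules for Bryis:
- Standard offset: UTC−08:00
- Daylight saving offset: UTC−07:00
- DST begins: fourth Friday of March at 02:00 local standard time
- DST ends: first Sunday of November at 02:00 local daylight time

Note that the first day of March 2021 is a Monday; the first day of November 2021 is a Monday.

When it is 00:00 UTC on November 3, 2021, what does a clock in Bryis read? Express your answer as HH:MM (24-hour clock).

17:00

1 March 2021 is a Monday, so the first Friday is March 5 and the fourth is March 26.
1 November 2021 is a Monday, so the first Sunday is November 7.
At the standard offset (UTC−08:00), 00:00 UTC − 8h = 16:00 Bryis standard time (rolling into the previous day, 2 November 2021).
The standard-time date in Bryis, November 2, 2021, falls between 26 March and 7 November, so daylight saving is in effect and Bryis is at UTC−07:00.
00:00 UTC − 7h = 17:00 local (rolling into the previous day, 2 November 2021).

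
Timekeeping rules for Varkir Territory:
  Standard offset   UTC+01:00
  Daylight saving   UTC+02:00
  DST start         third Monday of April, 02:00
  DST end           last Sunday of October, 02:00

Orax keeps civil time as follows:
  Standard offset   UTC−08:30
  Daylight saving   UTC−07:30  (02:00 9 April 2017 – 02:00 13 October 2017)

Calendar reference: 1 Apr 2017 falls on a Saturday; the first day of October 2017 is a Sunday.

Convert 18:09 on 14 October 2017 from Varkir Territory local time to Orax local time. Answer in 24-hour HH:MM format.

1 April 2017 is a Saturday, so the first Monday is April 3 and the third is April 17.
1 October 2017 is a Sunday, so Sundays fall on 1, 8, 15, 22, 29; the last is October 29.
14 October 2017 falls between 17 April and 29 October, so daylight saving is in effect and Varkir Territory is at UTC+02:00.
18:09 Varkir Territory − 2h = 16:09 UTC.
At the standard offset (UTC−08:30), 16:09 UTC − 8h30m = 07:39 Orax standard time.
The standard-time date in Orax, 14 October 2017, is outside the daylight-saving period (9 April – 13 October), so Orax is on standard time, UTC−08:30.
16:09 UTC − 8h30m = 07:39 Orax.

07:39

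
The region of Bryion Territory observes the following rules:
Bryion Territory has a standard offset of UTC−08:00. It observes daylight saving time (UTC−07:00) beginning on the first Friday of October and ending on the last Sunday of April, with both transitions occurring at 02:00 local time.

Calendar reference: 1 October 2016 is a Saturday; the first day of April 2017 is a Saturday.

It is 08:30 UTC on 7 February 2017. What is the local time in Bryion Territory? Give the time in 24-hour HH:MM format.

01:30

1 October 2016 is a Saturday, so the first Friday is October 7.
1 April 2017 is a Saturday, so Sundays fall on 2, 9, 16, 23, 30; the last is April 30.
At the standard offset (UTC−08:00), 08:30 UTC − 8h = 00:30 Bryion Territory standard time.
Daylight saving runs 7 October 2016 – 30 April 2017; the standard-time date in Bryion Territory, 7 February 2017, is inside that window, so Bryion Territory is at UTC−07:00.
08:30 UTC − 7h = 01:30 local.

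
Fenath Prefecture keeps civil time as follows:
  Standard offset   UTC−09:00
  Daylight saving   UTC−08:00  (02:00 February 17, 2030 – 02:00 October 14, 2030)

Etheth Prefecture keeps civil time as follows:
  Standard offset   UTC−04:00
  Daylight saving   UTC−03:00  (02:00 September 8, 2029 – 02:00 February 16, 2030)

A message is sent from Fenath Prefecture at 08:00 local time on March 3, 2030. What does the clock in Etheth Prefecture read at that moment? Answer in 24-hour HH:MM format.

March 3, 2030 lies within the daylight-saving period (17 February – 14 October), so Fenath Prefecture is on daylight time, UTC−08:00.
08:00 Fenath Prefecture + 8h = 16:00 UTC.
At the standard offset (UTC−04:00), 16:00 UTC − 4h = 12:00 Etheth Prefecture standard time.
The standard-time date in Etheth Prefecture, March 3, 2030, does not fall between 8 September 2029 and 16 February 2030, so daylight saving is not in effect and Etheth Prefecture is at UTC−04:00.
16:00 UTC − 4h = 12:00 Etheth Prefecture.

12:00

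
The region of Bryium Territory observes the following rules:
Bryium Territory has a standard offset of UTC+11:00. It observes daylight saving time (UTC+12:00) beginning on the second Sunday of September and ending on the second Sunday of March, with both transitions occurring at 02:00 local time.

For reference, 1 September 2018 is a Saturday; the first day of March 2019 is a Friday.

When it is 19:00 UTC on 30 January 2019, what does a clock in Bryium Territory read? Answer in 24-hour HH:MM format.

07:00

1 September 2018 is a Saturday, so the first Sunday is September 2 and the second is September 9.
1 March 2019 is a Friday, so the first Sunday is March 3 and the second is March 10.
At the standard offset (UTC+11:00), 19:00 UTC + 11h = 06:00 Bryium Territory standard time (rolling into the next day, 31 January 2019).
The standard-time date in Bryium Territory, 31 January 2019, lies within the daylight-saving period (9 September 2018 – 10 March 2019), so Bryium Territory is on daylight time, UTC+12:00.
19:00 UTC + 12h = 07:00 local (rolling into the next day, 31 January 2019).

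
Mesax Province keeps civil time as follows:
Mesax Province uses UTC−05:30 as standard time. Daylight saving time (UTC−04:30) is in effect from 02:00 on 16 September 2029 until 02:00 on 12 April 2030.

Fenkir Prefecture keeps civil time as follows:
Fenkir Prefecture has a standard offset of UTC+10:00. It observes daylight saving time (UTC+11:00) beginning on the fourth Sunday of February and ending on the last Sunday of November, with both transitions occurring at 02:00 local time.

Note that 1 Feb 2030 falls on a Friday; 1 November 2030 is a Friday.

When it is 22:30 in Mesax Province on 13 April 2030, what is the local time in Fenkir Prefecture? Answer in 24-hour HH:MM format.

Daylight saving runs 16 September 2029 – 12 April 2030; 13 April 2030 is outside that window, so Mesax Province is on standard time at UTC−05:30.
22:30 Mesax Province + 5h30m = 04:00 UTC (rolling into the next day, 14 April 2030).
1 February 2030 is a Friday, so the first Sunday is February 3 and the fourth is February 24.
1 November 2030 is a Friday, so Sundays fall on 3, 10, 17, 24; the last is November 24.
At the standard offset (UTC+10:00), 04:00 UTC + 10h = 14:00 Fenkir Prefecture standard time.
The standard-time date in Fenkir Prefecture, 14 April 2030, lies within the daylight-saving period (24 February – 24 November), so Fenkir Prefecture is on daylight time, UTC+11:00.
04:00 UTC + 11h = 15:00 Fenkir Prefecture.

15:00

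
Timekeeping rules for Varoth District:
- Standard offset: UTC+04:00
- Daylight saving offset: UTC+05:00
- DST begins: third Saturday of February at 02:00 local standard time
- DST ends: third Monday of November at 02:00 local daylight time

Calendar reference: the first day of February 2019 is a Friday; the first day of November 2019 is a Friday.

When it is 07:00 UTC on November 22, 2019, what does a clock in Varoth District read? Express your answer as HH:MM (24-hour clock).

1 February 2019 is a Friday, so the first Saturday is February 2 and the third is February 16.
1 November 2019 is a Friday, so the first Monday is November 4 and the third is November 18.
At the standard offset (UTC+04:00), 07:00 UTC + 4h = 11:00 Varoth District standard time.
The standard-time date in Varoth District, November 22, 2019, does not fall between 16 February and 18 November, so daylight saving is not in effect and Varoth District is at UTC+04:00.
07:00 UTC + 4h = 11:00 local.

11:00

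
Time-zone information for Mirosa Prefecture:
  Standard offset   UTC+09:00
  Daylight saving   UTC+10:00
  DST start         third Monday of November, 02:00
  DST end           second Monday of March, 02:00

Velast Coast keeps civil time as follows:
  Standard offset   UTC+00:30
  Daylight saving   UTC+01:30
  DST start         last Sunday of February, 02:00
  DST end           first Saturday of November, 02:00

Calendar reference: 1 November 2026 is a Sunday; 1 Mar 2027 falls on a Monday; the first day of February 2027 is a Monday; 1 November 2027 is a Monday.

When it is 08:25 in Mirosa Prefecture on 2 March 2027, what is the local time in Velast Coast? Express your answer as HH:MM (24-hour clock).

1 November 2026 is a Sunday, so the first Monday is November 2 and the third is November 16.
1 March 2027 is a Monday, so the first Monday is March 1 and the second is March 8.
2 March 2027 falls between 16 November 2026 and 8 March 2027, so daylight saving is in effect and Mirosa Prefecture is at UTC+10:00.
08:25 Mirosa Prefecture − 10h = 22:25 UTC (rolling into the previous day, 1 March 2027).
1 February 2027 is a Monday, so Sundays fall on 7, 14, 21, 28; the last is February 28.
1 November 2027 is a Monday, so the first Saturday is November 6.
At the standard offset (UTC+00:30), 22:25 UTC + 0h30m = 22:55 Velast Coast standard time.
The standard-time date in Velast Coast, 1 March 2027, lies within the daylight-saving period (28 February – 6 November), so Velast Coast is on daylight time, UTC+01:30.
22:25 UTC + 1h30m = 23:55 Velast Coast.

23:55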